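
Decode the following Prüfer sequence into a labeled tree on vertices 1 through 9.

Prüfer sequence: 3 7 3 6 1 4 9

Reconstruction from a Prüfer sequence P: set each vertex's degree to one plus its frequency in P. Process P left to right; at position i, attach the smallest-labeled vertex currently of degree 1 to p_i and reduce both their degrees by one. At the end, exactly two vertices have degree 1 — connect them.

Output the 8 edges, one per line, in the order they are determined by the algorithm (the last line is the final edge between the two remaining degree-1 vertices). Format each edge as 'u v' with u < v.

Answer: 2 3
5 7
3 7
3 6
1 6
1 4
4 9
8 9

Derivation:
Initial degrees: {1:2, 2:1, 3:3, 4:2, 5:1, 6:2, 7:2, 8:1, 9:2}
Step 1: smallest deg-1 vertex = 2, p_1 = 3. Add edge {2,3}. Now deg[2]=0, deg[3]=2.
Step 2: smallest deg-1 vertex = 5, p_2 = 7. Add edge {5,7}. Now deg[5]=0, deg[7]=1.
Step 3: smallest deg-1 vertex = 7, p_3 = 3. Add edge {3,7}. Now deg[7]=0, deg[3]=1.
Step 4: smallest deg-1 vertex = 3, p_4 = 6. Add edge {3,6}. Now deg[3]=0, deg[6]=1.
Step 5: smallest deg-1 vertex = 6, p_5 = 1. Add edge {1,6}. Now deg[6]=0, deg[1]=1.
Step 6: smallest deg-1 vertex = 1, p_6 = 4. Add edge {1,4}. Now deg[1]=0, deg[4]=1.
Step 7: smallest deg-1 vertex = 4, p_7 = 9. Add edge {4,9}. Now deg[4]=0, deg[9]=1.
Final: two remaining deg-1 vertices are 8, 9. Add edge {8,9}.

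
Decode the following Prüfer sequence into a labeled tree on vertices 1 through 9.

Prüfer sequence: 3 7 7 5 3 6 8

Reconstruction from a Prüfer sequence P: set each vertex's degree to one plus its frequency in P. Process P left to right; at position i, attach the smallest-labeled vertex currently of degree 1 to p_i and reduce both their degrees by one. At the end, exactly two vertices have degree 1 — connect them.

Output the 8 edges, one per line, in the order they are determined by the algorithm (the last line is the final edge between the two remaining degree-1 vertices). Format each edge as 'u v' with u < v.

Answer: 1 3
2 7
4 7
5 7
3 5
3 6
6 8
8 9

Derivation:
Initial degrees: {1:1, 2:1, 3:3, 4:1, 5:2, 6:2, 7:3, 8:2, 9:1}
Step 1: smallest deg-1 vertex = 1, p_1 = 3. Add edge {1,3}. Now deg[1]=0, deg[3]=2.
Step 2: smallest deg-1 vertex = 2, p_2 = 7. Add edge {2,7}. Now deg[2]=0, deg[7]=2.
Step 3: smallest deg-1 vertex = 4, p_3 = 7. Add edge {4,7}. Now deg[4]=0, deg[7]=1.
Step 4: smallest deg-1 vertex = 7, p_4 = 5. Add edge {5,7}. Now deg[7]=0, deg[5]=1.
Step 5: smallest deg-1 vertex = 5, p_5 = 3. Add edge {3,5}. Now deg[5]=0, deg[3]=1.
Step 6: smallest deg-1 vertex = 3, p_6 = 6. Add edge {3,6}. Now deg[3]=0, deg[6]=1.
Step 7: smallest deg-1 vertex = 6, p_7 = 8. Add edge {6,8}. Now deg[6]=0, deg[8]=1.
Final: two remaining deg-1 vertices are 8, 9. Add edge {8,9}.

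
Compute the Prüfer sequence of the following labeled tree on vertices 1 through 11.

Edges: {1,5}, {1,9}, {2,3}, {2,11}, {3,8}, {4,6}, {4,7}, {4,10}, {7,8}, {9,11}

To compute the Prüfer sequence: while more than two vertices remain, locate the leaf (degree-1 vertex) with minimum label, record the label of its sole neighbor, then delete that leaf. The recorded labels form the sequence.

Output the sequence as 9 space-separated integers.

Step 1: leaves = {5,6,10}. Remove smallest leaf 5, emit neighbor 1.
Step 2: leaves = {1,6,10}. Remove smallest leaf 1, emit neighbor 9.
Step 3: leaves = {6,9,10}. Remove smallest leaf 6, emit neighbor 4.
Step 4: leaves = {9,10}. Remove smallest leaf 9, emit neighbor 11.
Step 5: leaves = {10,11}. Remove smallest leaf 10, emit neighbor 4.
Step 6: leaves = {4,11}. Remove smallest leaf 4, emit neighbor 7.
Step 7: leaves = {7,11}. Remove smallest leaf 7, emit neighbor 8.
Step 8: leaves = {8,11}. Remove smallest leaf 8, emit neighbor 3.
Step 9: leaves = {3,11}. Remove smallest leaf 3, emit neighbor 2.
Done: 2 vertices remain (2, 11). Sequence = [1 9 4 11 4 7 8 3 2]

Answer: 1 9 4 11 4 7 8 3 2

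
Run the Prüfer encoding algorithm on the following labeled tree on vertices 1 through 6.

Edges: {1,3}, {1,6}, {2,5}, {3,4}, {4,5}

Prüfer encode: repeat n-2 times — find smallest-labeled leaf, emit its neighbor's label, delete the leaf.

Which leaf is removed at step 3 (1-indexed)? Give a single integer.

Answer: 4

Derivation:
Step 1: current leaves = {2,6}. Remove leaf 2 (neighbor: 5).
Step 2: current leaves = {5,6}. Remove leaf 5 (neighbor: 4).
Step 3: current leaves = {4,6}. Remove leaf 4 (neighbor: 3).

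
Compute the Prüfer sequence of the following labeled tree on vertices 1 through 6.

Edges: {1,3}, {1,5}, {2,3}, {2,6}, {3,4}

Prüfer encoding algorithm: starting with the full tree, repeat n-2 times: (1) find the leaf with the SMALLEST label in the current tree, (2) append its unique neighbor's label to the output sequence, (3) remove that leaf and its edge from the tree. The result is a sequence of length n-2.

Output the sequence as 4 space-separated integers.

Answer: 3 1 3 2

Derivation:
Step 1: leaves = {4,5,6}. Remove smallest leaf 4, emit neighbor 3.
Step 2: leaves = {5,6}. Remove smallest leaf 5, emit neighbor 1.
Step 3: leaves = {1,6}. Remove smallest leaf 1, emit neighbor 3.
Step 4: leaves = {3,6}. Remove smallest leaf 3, emit neighbor 2.
Done: 2 vertices remain (2, 6). Sequence = [3 1 3 2]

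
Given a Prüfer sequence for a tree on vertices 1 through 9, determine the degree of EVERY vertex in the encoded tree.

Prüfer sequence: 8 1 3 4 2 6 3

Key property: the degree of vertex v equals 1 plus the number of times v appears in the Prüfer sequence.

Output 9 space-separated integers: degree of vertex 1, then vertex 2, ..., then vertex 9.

p_1 = 8: count[8] becomes 1
p_2 = 1: count[1] becomes 1
p_3 = 3: count[3] becomes 1
p_4 = 4: count[4] becomes 1
p_5 = 2: count[2] becomes 1
p_6 = 6: count[6] becomes 1
p_7 = 3: count[3] becomes 2
Degrees (1 + count): deg[1]=1+1=2, deg[2]=1+1=2, deg[3]=1+2=3, deg[4]=1+1=2, deg[5]=1+0=1, deg[6]=1+1=2, deg[7]=1+0=1, deg[8]=1+1=2, deg[9]=1+0=1

Answer: 2 2 3 2 1 2 1 2 1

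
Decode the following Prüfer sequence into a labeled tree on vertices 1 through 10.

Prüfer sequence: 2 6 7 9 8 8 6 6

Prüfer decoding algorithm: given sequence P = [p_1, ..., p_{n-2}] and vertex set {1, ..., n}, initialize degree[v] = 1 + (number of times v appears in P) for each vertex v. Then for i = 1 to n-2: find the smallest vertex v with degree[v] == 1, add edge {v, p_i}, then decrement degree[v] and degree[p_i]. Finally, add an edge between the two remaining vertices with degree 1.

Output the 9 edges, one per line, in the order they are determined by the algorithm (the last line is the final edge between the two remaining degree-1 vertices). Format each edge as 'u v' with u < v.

Answer: 1 2
2 6
3 7
4 9
5 8
7 8
6 8
6 9
6 10

Derivation:
Initial degrees: {1:1, 2:2, 3:1, 4:1, 5:1, 6:4, 7:2, 8:3, 9:2, 10:1}
Step 1: smallest deg-1 vertex = 1, p_1 = 2. Add edge {1,2}. Now deg[1]=0, deg[2]=1.
Step 2: smallest deg-1 vertex = 2, p_2 = 6. Add edge {2,6}. Now deg[2]=0, deg[6]=3.
Step 3: smallest deg-1 vertex = 3, p_3 = 7. Add edge {3,7}. Now deg[3]=0, deg[7]=1.
Step 4: smallest deg-1 vertex = 4, p_4 = 9. Add edge {4,9}. Now deg[4]=0, deg[9]=1.
Step 5: smallest deg-1 vertex = 5, p_5 = 8. Add edge {5,8}. Now deg[5]=0, deg[8]=2.
Step 6: smallest deg-1 vertex = 7, p_6 = 8. Add edge {7,8}. Now deg[7]=0, deg[8]=1.
Step 7: smallest deg-1 vertex = 8, p_7 = 6. Add edge {6,8}. Now deg[8]=0, deg[6]=2.
Step 8: smallest deg-1 vertex = 9, p_8 = 6. Add edge {6,9}. Now deg[9]=0, deg[6]=1.
Final: two remaining deg-1 vertices are 6, 10. Add edge {6,10}.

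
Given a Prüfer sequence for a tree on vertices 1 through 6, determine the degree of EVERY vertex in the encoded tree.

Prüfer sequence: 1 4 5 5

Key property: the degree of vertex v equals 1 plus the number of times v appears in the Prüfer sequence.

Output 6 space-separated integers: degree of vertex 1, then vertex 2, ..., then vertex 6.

p_1 = 1: count[1] becomes 1
p_2 = 4: count[4] becomes 1
p_3 = 5: count[5] becomes 1
p_4 = 5: count[5] becomes 2
Degrees (1 + count): deg[1]=1+1=2, deg[2]=1+0=1, deg[3]=1+0=1, deg[4]=1+1=2, deg[5]=1+2=3, deg[6]=1+0=1

Answer: 2 1 1 2 3 1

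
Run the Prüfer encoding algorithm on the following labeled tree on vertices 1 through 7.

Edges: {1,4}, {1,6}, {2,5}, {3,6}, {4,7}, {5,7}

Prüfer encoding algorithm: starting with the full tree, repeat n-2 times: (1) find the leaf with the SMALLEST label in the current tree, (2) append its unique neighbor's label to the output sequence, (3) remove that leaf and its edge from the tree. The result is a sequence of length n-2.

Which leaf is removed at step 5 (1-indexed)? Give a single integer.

Answer: 1

Derivation:
Step 1: current leaves = {2,3}. Remove leaf 2 (neighbor: 5).
Step 2: current leaves = {3,5}. Remove leaf 3 (neighbor: 6).
Step 3: current leaves = {5,6}. Remove leaf 5 (neighbor: 7).
Step 4: current leaves = {6,7}. Remove leaf 6 (neighbor: 1).
Step 5: current leaves = {1,7}. Remove leaf 1 (neighbor: 4).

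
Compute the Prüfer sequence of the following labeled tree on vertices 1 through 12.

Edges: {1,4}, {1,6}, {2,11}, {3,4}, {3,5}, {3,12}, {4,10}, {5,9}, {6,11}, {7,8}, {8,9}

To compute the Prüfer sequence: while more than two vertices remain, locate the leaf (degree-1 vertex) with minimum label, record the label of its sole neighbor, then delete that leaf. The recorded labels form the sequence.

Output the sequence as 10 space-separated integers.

Step 1: leaves = {2,7,10,12}. Remove smallest leaf 2, emit neighbor 11.
Step 2: leaves = {7,10,11,12}. Remove smallest leaf 7, emit neighbor 8.
Step 3: leaves = {8,10,11,12}. Remove smallest leaf 8, emit neighbor 9.
Step 4: leaves = {9,10,11,12}. Remove smallest leaf 9, emit neighbor 5.
Step 5: leaves = {5,10,11,12}. Remove smallest leaf 5, emit neighbor 3.
Step 6: leaves = {10,11,12}. Remove smallest leaf 10, emit neighbor 4.
Step 7: leaves = {11,12}. Remove smallest leaf 11, emit neighbor 6.
Step 8: leaves = {6,12}. Remove smallest leaf 6, emit neighbor 1.
Step 9: leaves = {1,12}. Remove smallest leaf 1, emit neighbor 4.
Step 10: leaves = {4,12}. Remove smallest leaf 4, emit neighbor 3.
Done: 2 vertices remain (3, 12). Sequence = [11 8 9 5 3 4 6 1 4 3]

Answer: 11 8 9 5 3 4 6 1 4 3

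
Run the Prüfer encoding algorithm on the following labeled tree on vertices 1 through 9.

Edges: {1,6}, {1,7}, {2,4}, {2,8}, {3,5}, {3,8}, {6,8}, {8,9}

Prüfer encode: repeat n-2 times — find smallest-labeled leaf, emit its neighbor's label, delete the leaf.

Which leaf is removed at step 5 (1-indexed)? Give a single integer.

Step 1: current leaves = {4,5,7,9}. Remove leaf 4 (neighbor: 2).
Step 2: current leaves = {2,5,7,9}. Remove leaf 2 (neighbor: 8).
Step 3: current leaves = {5,7,9}. Remove leaf 5 (neighbor: 3).
Step 4: current leaves = {3,7,9}. Remove leaf 3 (neighbor: 8).
Step 5: current leaves = {7,9}. Remove leaf 7 (neighbor: 1).

Answer: 7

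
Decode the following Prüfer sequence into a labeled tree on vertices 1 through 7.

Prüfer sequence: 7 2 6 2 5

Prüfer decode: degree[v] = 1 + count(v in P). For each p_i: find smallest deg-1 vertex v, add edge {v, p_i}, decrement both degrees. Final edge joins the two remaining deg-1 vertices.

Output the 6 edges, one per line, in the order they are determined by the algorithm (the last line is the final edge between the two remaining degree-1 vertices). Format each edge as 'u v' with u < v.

Answer: 1 7
2 3
4 6
2 6
2 5
5 7

Derivation:
Initial degrees: {1:1, 2:3, 3:1, 4:1, 5:2, 6:2, 7:2}
Step 1: smallest deg-1 vertex = 1, p_1 = 7. Add edge {1,7}. Now deg[1]=0, deg[7]=1.
Step 2: smallest deg-1 vertex = 3, p_2 = 2. Add edge {2,3}. Now deg[3]=0, deg[2]=2.
Step 3: smallest deg-1 vertex = 4, p_3 = 6. Add edge {4,6}. Now deg[4]=0, deg[6]=1.
Step 4: smallest deg-1 vertex = 6, p_4 = 2. Add edge {2,6}. Now deg[6]=0, deg[2]=1.
Step 5: smallest deg-1 vertex = 2, p_5 = 5. Add edge {2,5}. Now deg[2]=0, deg[5]=1.
Final: two remaining deg-1 vertices are 5, 7. Add edge {5,7}.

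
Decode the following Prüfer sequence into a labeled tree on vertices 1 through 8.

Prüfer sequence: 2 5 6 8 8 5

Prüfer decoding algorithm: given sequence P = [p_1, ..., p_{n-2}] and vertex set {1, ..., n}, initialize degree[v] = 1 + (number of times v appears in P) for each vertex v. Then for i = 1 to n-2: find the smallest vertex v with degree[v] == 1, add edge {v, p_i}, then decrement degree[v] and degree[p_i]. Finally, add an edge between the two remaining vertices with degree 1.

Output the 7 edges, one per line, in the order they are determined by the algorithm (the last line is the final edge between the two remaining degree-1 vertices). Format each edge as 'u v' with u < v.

Initial degrees: {1:1, 2:2, 3:1, 4:1, 5:3, 6:2, 7:1, 8:3}
Step 1: smallest deg-1 vertex = 1, p_1 = 2. Add edge {1,2}. Now deg[1]=0, deg[2]=1.
Step 2: smallest deg-1 vertex = 2, p_2 = 5. Add edge {2,5}. Now deg[2]=0, deg[5]=2.
Step 3: smallest deg-1 vertex = 3, p_3 = 6. Add edge {3,6}. Now deg[3]=0, deg[6]=1.
Step 4: smallest deg-1 vertex = 4, p_4 = 8. Add edge {4,8}. Now deg[4]=0, deg[8]=2.
Step 5: smallest deg-1 vertex = 6, p_5 = 8. Add edge {6,8}. Now deg[6]=0, deg[8]=1.
Step 6: smallest deg-1 vertex = 7, p_6 = 5. Add edge {5,7}. Now deg[7]=0, deg[5]=1.
Final: two remaining deg-1 vertices are 5, 8. Add edge {5,8}.

Answer: 1 2
2 5
3 6
4 8
6 8
5 7
5 8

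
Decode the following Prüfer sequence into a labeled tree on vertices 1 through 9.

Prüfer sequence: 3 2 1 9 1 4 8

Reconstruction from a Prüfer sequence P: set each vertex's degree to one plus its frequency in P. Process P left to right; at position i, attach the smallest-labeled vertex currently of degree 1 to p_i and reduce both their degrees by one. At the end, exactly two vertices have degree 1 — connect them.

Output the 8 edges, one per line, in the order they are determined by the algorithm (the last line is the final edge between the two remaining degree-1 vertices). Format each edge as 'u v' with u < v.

Answer: 3 5
2 3
1 2
6 9
1 7
1 4
4 8
8 9

Derivation:
Initial degrees: {1:3, 2:2, 3:2, 4:2, 5:1, 6:1, 7:1, 8:2, 9:2}
Step 1: smallest deg-1 vertex = 5, p_1 = 3. Add edge {3,5}. Now deg[5]=0, deg[3]=1.
Step 2: smallest deg-1 vertex = 3, p_2 = 2. Add edge {2,3}. Now deg[3]=0, deg[2]=1.
Step 3: smallest deg-1 vertex = 2, p_3 = 1. Add edge {1,2}. Now deg[2]=0, deg[1]=2.
Step 4: smallest deg-1 vertex = 6, p_4 = 9. Add edge {6,9}. Now deg[6]=0, deg[9]=1.
Step 5: smallest deg-1 vertex = 7, p_5 = 1. Add edge {1,7}. Now deg[7]=0, deg[1]=1.
Step 6: smallest deg-1 vertex = 1, p_6 = 4. Add edge {1,4}. Now deg[1]=0, deg[4]=1.
Step 7: smallest deg-1 vertex = 4, p_7 = 8. Add edge {4,8}. Now deg[4]=0, deg[8]=1.
Final: two remaining deg-1 vertices are 8, 9. Add edge {8,9}.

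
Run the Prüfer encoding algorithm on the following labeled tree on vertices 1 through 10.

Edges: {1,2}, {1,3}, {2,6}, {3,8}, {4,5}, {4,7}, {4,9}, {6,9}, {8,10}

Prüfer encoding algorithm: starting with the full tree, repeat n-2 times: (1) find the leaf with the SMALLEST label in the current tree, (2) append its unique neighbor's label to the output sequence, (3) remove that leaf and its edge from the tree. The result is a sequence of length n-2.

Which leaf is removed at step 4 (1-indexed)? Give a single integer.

Answer: 9

Derivation:
Step 1: current leaves = {5,7,10}. Remove leaf 5 (neighbor: 4).
Step 2: current leaves = {7,10}. Remove leaf 7 (neighbor: 4).
Step 3: current leaves = {4,10}. Remove leaf 4 (neighbor: 9).
Step 4: current leaves = {9,10}. Remove leaf 9 (neighbor: 6).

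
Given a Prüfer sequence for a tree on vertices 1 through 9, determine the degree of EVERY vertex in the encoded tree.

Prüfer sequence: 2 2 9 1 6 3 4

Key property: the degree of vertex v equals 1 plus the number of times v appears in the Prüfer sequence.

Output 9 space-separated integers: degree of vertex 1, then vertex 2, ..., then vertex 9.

p_1 = 2: count[2] becomes 1
p_2 = 2: count[2] becomes 2
p_3 = 9: count[9] becomes 1
p_4 = 1: count[1] becomes 1
p_5 = 6: count[6] becomes 1
p_6 = 3: count[3] becomes 1
p_7 = 4: count[4] becomes 1
Degrees (1 + count): deg[1]=1+1=2, deg[2]=1+2=3, deg[3]=1+1=2, deg[4]=1+1=2, deg[5]=1+0=1, deg[6]=1+1=2, deg[7]=1+0=1, deg[8]=1+0=1, deg[9]=1+1=2

Answer: 2 3 2 2 1 2 1 1 2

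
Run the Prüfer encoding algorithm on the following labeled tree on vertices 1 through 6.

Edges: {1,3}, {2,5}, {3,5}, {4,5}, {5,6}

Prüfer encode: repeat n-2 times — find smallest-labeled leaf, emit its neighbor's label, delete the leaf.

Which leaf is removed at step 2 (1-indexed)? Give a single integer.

Answer: 2

Derivation:
Step 1: current leaves = {1,2,4,6}. Remove leaf 1 (neighbor: 3).
Step 2: current leaves = {2,3,4,6}. Remove leaf 2 (neighbor: 5).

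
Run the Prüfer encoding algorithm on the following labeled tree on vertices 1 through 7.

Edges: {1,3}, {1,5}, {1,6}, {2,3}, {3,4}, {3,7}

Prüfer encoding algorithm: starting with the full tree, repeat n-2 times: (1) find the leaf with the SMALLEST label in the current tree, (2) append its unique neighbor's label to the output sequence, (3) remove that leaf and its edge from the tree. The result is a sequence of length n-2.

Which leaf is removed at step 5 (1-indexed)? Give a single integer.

Answer: 1

Derivation:
Step 1: current leaves = {2,4,5,6,7}. Remove leaf 2 (neighbor: 3).
Step 2: current leaves = {4,5,6,7}. Remove leaf 4 (neighbor: 3).
Step 3: current leaves = {5,6,7}. Remove leaf 5 (neighbor: 1).
Step 4: current leaves = {6,7}. Remove leaf 6 (neighbor: 1).
Step 5: current leaves = {1,7}. Remove leaf 1 (neighbor: 3).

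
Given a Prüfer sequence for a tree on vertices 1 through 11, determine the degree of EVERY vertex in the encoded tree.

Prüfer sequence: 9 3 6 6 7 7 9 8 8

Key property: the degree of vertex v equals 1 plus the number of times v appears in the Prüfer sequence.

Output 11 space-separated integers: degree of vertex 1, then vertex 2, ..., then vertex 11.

p_1 = 9: count[9] becomes 1
p_2 = 3: count[3] becomes 1
p_3 = 6: count[6] becomes 1
p_4 = 6: count[6] becomes 2
p_5 = 7: count[7] becomes 1
p_6 = 7: count[7] becomes 2
p_7 = 9: count[9] becomes 2
p_8 = 8: count[8] becomes 1
p_9 = 8: count[8] becomes 2
Degrees (1 + count): deg[1]=1+0=1, deg[2]=1+0=1, deg[3]=1+1=2, deg[4]=1+0=1, deg[5]=1+0=1, deg[6]=1+2=3, deg[7]=1+2=3, deg[8]=1+2=3, deg[9]=1+2=3, deg[10]=1+0=1, deg[11]=1+0=1

Answer: 1 1 2 1 1 3 3 3 3 1 1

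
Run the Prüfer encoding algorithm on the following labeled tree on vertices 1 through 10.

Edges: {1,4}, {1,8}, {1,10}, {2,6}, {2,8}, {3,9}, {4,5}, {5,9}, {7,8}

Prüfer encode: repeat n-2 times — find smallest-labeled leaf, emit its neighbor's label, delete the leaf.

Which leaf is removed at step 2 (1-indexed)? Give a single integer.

Answer: 6

Derivation:
Step 1: current leaves = {3,6,7,10}. Remove leaf 3 (neighbor: 9).
Step 2: current leaves = {6,7,9,10}. Remove leaf 6 (neighbor: 2).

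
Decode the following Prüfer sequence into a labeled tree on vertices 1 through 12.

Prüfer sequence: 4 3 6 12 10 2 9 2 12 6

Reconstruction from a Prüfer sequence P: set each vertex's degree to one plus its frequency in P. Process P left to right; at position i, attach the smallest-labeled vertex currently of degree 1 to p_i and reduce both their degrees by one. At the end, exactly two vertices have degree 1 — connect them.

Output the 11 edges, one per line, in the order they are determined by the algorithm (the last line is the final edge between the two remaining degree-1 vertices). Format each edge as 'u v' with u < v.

Initial degrees: {1:1, 2:3, 3:2, 4:2, 5:1, 6:3, 7:1, 8:1, 9:2, 10:2, 11:1, 12:3}
Step 1: smallest deg-1 vertex = 1, p_1 = 4. Add edge {1,4}. Now deg[1]=0, deg[4]=1.
Step 2: smallest deg-1 vertex = 4, p_2 = 3. Add edge {3,4}. Now deg[4]=0, deg[3]=1.
Step 3: smallest deg-1 vertex = 3, p_3 = 6. Add edge {3,6}. Now deg[3]=0, deg[6]=2.
Step 4: smallest deg-1 vertex = 5, p_4 = 12. Add edge {5,12}. Now deg[5]=0, deg[12]=2.
Step 5: smallest deg-1 vertex = 7, p_5 = 10. Add edge {7,10}. Now deg[7]=0, deg[10]=1.
Step 6: smallest deg-1 vertex = 8, p_6 = 2. Add edge {2,8}. Now deg[8]=0, deg[2]=2.
Step 7: smallest deg-1 vertex = 10, p_7 = 9. Add edge {9,10}. Now deg[10]=0, deg[9]=1.
Step 8: smallest deg-1 vertex = 9, p_8 = 2. Add edge {2,9}. Now deg[9]=0, deg[2]=1.
Step 9: smallest deg-1 vertex = 2, p_9 = 12. Add edge {2,12}. Now deg[2]=0, deg[12]=1.
Step 10: smallest deg-1 vertex = 11, p_10 = 6. Add edge {6,11}. Now deg[11]=0, deg[6]=1.
Final: two remaining deg-1 vertices are 6, 12. Add edge {6,12}.

Answer: 1 4
3 4
3 6
5 12
7 10
2 8
9 10
2 9
2 12
6 11
6 12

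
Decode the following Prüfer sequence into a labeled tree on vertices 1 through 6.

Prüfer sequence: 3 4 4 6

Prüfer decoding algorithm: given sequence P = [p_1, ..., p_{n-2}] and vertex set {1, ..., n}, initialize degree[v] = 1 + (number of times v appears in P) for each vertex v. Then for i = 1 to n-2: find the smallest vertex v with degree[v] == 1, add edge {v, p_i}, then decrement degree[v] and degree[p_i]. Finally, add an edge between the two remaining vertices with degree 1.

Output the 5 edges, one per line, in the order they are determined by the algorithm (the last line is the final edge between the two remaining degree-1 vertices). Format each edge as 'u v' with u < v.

Answer: 1 3
2 4
3 4
4 6
5 6

Derivation:
Initial degrees: {1:1, 2:1, 3:2, 4:3, 5:1, 6:2}
Step 1: smallest deg-1 vertex = 1, p_1 = 3. Add edge {1,3}. Now deg[1]=0, deg[3]=1.
Step 2: smallest deg-1 vertex = 2, p_2 = 4. Add edge {2,4}. Now deg[2]=0, deg[4]=2.
Step 3: smallest deg-1 vertex = 3, p_3 = 4. Add edge {3,4}. Now deg[3]=0, deg[4]=1.
Step 4: smallest deg-1 vertex = 4, p_4 = 6. Add edge {4,6}. Now deg[4]=0, deg[6]=1.
Final: two remaining deg-1 vertices are 5, 6. Add edge {5,6}.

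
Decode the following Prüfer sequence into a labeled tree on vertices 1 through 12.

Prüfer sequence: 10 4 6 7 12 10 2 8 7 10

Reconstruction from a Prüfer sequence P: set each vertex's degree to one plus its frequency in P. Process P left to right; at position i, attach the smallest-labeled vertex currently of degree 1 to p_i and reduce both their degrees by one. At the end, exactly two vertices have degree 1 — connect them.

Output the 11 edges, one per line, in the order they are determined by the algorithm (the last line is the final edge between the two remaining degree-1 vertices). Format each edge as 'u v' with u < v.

Answer: 1 10
3 4
4 6
5 7
6 12
9 10
2 11
2 8
7 8
7 10
10 12

Derivation:
Initial degrees: {1:1, 2:2, 3:1, 4:2, 5:1, 6:2, 7:3, 8:2, 9:1, 10:4, 11:1, 12:2}
Step 1: smallest deg-1 vertex = 1, p_1 = 10. Add edge {1,10}. Now deg[1]=0, deg[10]=3.
Step 2: smallest deg-1 vertex = 3, p_2 = 4. Add edge {3,4}. Now deg[3]=0, deg[4]=1.
Step 3: smallest deg-1 vertex = 4, p_3 = 6. Add edge {4,6}. Now deg[4]=0, deg[6]=1.
Step 4: smallest deg-1 vertex = 5, p_4 = 7. Add edge {5,7}. Now deg[5]=0, deg[7]=2.
Step 5: smallest deg-1 vertex = 6, p_5 = 12. Add edge {6,12}. Now deg[6]=0, deg[12]=1.
Step 6: smallest deg-1 vertex = 9, p_6 = 10. Add edge {9,10}. Now deg[9]=0, deg[10]=2.
Step 7: smallest deg-1 vertex = 11, p_7 = 2. Add edge {2,11}. Now deg[11]=0, deg[2]=1.
Step 8: smallest deg-1 vertex = 2, p_8 = 8. Add edge {2,8}. Now deg[2]=0, deg[8]=1.
Step 9: smallest deg-1 vertex = 8, p_9 = 7. Add edge {7,8}. Now deg[8]=0, deg[7]=1.
Step 10: smallest deg-1 vertex = 7, p_10 = 10. Add edge {7,10}. Now deg[7]=0, deg[10]=1.
Final: two remaining deg-1 vertices are 10, 12. Add edge {10,12}.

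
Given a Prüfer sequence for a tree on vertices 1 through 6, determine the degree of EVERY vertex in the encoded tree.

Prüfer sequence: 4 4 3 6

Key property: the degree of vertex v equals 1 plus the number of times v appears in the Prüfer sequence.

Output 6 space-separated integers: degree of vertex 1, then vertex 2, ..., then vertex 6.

p_1 = 4: count[4] becomes 1
p_2 = 4: count[4] becomes 2
p_3 = 3: count[3] becomes 1
p_4 = 6: count[6] becomes 1
Degrees (1 + count): deg[1]=1+0=1, deg[2]=1+0=1, deg[3]=1+1=2, deg[4]=1+2=3, deg[5]=1+0=1, deg[6]=1+1=2

Answer: 1 1 2 3 1 2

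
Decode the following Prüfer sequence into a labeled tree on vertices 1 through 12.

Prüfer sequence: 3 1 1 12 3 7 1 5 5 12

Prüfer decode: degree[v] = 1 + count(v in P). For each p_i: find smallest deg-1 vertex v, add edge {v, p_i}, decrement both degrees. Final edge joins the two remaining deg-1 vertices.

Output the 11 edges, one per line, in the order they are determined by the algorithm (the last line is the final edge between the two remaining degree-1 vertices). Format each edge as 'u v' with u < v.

Answer: 2 3
1 4
1 6
8 12
3 9
3 7
1 7
1 5
5 10
5 12
11 12

Derivation:
Initial degrees: {1:4, 2:1, 3:3, 4:1, 5:3, 6:1, 7:2, 8:1, 9:1, 10:1, 11:1, 12:3}
Step 1: smallest deg-1 vertex = 2, p_1 = 3. Add edge {2,3}. Now deg[2]=0, deg[3]=2.
Step 2: smallest deg-1 vertex = 4, p_2 = 1. Add edge {1,4}. Now deg[4]=0, deg[1]=3.
Step 3: smallest deg-1 vertex = 6, p_3 = 1. Add edge {1,6}. Now deg[6]=0, deg[1]=2.
Step 4: smallest deg-1 vertex = 8, p_4 = 12. Add edge {8,12}. Now deg[8]=0, deg[12]=2.
Step 5: smallest deg-1 vertex = 9, p_5 = 3. Add edge {3,9}. Now deg[9]=0, deg[3]=1.
Step 6: smallest deg-1 vertex = 3, p_6 = 7. Add edge {3,7}. Now deg[3]=0, deg[7]=1.
Step 7: smallest deg-1 vertex = 7, p_7 = 1. Add edge {1,7}. Now deg[7]=0, deg[1]=1.
Step 8: smallest deg-1 vertex = 1, p_8 = 5. Add edge {1,5}. Now deg[1]=0, deg[5]=2.
Step 9: smallest deg-1 vertex = 10, p_9 = 5. Add edge {5,10}. Now deg[10]=0, deg[5]=1.
Step 10: smallest deg-1 vertex = 5, p_10 = 12. Add edge {5,12}. Now deg[5]=0, deg[12]=1.
Final: two remaining deg-1 vertices are 11, 12. Add edge {11,12}.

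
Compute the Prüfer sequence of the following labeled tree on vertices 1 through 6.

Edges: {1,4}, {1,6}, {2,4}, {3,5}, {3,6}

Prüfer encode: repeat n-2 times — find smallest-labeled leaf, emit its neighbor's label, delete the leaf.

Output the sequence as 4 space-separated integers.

Answer: 4 1 6 3

Derivation:
Step 1: leaves = {2,5}. Remove smallest leaf 2, emit neighbor 4.
Step 2: leaves = {4,5}. Remove smallest leaf 4, emit neighbor 1.
Step 3: leaves = {1,5}. Remove smallest leaf 1, emit neighbor 6.
Step 4: leaves = {5,6}. Remove smallest leaf 5, emit neighbor 3.
Done: 2 vertices remain (3, 6). Sequence = [4 1 6 3]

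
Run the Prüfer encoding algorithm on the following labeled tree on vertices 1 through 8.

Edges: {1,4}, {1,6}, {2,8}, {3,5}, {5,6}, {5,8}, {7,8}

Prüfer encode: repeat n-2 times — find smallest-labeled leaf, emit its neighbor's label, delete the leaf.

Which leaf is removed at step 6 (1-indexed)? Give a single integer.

Answer: 5

Derivation:
Step 1: current leaves = {2,3,4,7}. Remove leaf 2 (neighbor: 8).
Step 2: current leaves = {3,4,7}. Remove leaf 3 (neighbor: 5).
Step 3: current leaves = {4,7}. Remove leaf 4 (neighbor: 1).
Step 4: current leaves = {1,7}. Remove leaf 1 (neighbor: 6).
Step 5: current leaves = {6,7}. Remove leaf 6 (neighbor: 5).
Step 6: current leaves = {5,7}. Remove leaf 5 (neighbor: 8).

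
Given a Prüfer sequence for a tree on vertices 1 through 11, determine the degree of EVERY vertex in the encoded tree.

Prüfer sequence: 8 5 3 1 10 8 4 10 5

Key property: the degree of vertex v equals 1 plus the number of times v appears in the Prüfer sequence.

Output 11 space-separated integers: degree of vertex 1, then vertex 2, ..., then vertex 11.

p_1 = 8: count[8] becomes 1
p_2 = 5: count[5] becomes 1
p_3 = 3: count[3] becomes 1
p_4 = 1: count[1] becomes 1
p_5 = 10: count[10] becomes 1
p_6 = 8: count[8] becomes 2
p_7 = 4: count[4] becomes 1
p_8 = 10: count[10] becomes 2
p_9 = 5: count[5] becomes 2
Degrees (1 + count): deg[1]=1+1=2, deg[2]=1+0=1, deg[3]=1+1=2, deg[4]=1+1=2, deg[5]=1+2=3, deg[6]=1+0=1, deg[7]=1+0=1, deg[8]=1+2=3, deg[9]=1+0=1, deg[10]=1+2=3, deg[11]=1+0=1

Answer: 2 1 2 2 3 1 1 3 1 3 1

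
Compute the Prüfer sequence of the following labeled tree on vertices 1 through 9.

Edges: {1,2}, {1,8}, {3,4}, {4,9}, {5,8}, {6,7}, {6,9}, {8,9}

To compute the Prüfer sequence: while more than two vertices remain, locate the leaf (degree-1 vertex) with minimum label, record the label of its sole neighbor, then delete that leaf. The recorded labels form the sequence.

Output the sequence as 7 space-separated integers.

Step 1: leaves = {2,3,5,7}. Remove smallest leaf 2, emit neighbor 1.
Step 2: leaves = {1,3,5,7}. Remove smallest leaf 1, emit neighbor 8.
Step 3: leaves = {3,5,7}. Remove smallest leaf 3, emit neighbor 4.
Step 4: leaves = {4,5,7}. Remove smallest leaf 4, emit neighbor 9.
Step 5: leaves = {5,7}. Remove smallest leaf 5, emit neighbor 8.
Step 6: leaves = {7,8}. Remove smallest leaf 7, emit neighbor 6.
Step 7: leaves = {6,8}. Remove smallest leaf 6, emit neighbor 9.
Done: 2 vertices remain (8, 9). Sequence = [1 8 4 9 8 6 9]

Answer: 1 8 4 9 8 6 9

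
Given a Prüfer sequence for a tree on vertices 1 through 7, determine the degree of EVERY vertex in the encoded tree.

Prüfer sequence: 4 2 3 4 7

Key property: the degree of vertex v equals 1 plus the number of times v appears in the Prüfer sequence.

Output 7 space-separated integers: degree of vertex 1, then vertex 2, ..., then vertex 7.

Answer: 1 2 2 3 1 1 2

Derivation:
p_1 = 4: count[4] becomes 1
p_2 = 2: count[2] becomes 1
p_3 = 3: count[3] becomes 1
p_4 = 4: count[4] becomes 2
p_5 = 7: count[7] becomes 1
Degrees (1 + count): deg[1]=1+0=1, deg[2]=1+1=2, deg[3]=1+1=2, deg[4]=1+2=3, deg[5]=1+0=1, deg[6]=1+0=1, deg[7]=1+1=2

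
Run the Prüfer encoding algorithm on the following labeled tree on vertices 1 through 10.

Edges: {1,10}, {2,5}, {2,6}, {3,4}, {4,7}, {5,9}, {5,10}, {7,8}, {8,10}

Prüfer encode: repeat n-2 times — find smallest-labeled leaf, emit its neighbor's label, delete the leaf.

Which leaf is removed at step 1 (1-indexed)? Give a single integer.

Step 1: current leaves = {1,3,6,9}. Remove leaf 1 (neighbor: 10).

Answer: 1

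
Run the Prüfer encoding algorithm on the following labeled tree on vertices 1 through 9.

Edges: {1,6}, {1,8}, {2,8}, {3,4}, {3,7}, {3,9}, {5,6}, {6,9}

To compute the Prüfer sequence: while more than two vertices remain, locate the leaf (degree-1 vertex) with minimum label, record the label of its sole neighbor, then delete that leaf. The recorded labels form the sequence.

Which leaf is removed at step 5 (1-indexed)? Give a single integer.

Answer: 3

Derivation:
Step 1: current leaves = {2,4,5,7}. Remove leaf 2 (neighbor: 8).
Step 2: current leaves = {4,5,7,8}. Remove leaf 4 (neighbor: 3).
Step 3: current leaves = {5,7,8}. Remove leaf 5 (neighbor: 6).
Step 4: current leaves = {7,8}. Remove leaf 7 (neighbor: 3).
Step 5: current leaves = {3,8}. Remove leaf 3 (neighbor: 9).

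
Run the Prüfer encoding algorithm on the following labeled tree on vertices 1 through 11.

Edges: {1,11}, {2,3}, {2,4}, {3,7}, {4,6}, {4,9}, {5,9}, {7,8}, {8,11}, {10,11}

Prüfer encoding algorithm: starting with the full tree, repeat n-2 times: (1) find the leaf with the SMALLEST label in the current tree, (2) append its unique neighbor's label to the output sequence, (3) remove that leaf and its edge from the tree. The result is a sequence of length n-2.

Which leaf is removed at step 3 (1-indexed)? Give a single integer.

Answer: 6

Derivation:
Step 1: current leaves = {1,5,6,10}. Remove leaf 1 (neighbor: 11).
Step 2: current leaves = {5,6,10}. Remove leaf 5 (neighbor: 9).
Step 3: current leaves = {6,9,10}. Remove leaf 6 (neighbor: 4).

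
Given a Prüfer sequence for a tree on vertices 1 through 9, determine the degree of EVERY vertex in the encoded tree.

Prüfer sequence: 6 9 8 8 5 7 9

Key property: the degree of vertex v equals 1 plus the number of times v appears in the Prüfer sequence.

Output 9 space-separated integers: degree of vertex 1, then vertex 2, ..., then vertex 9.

Answer: 1 1 1 1 2 2 2 3 3

Derivation:
p_1 = 6: count[6] becomes 1
p_2 = 9: count[9] becomes 1
p_3 = 8: count[8] becomes 1
p_4 = 8: count[8] becomes 2
p_5 = 5: count[5] becomes 1
p_6 = 7: count[7] becomes 1
p_7 = 9: count[9] becomes 2
Degrees (1 + count): deg[1]=1+0=1, deg[2]=1+0=1, deg[3]=1+0=1, deg[4]=1+0=1, deg[5]=1+1=2, deg[6]=1+1=2, deg[7]=1+1=2, deg[8]=1+2=3, deg[9]=1+2=3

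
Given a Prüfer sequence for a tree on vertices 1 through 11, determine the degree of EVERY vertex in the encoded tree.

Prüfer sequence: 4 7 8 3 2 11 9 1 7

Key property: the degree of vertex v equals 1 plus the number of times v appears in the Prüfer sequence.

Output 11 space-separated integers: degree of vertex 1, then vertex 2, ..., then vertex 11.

p_1 = 4: count[4] becomes 1
p_2 = 7: count[7] becomes 1
p_3 = 8: count[8] becomes 1
p_4 = 3: count[3] becomes 1
p_5 = 2: count[2] becomes 1
p_6 = 11: count[11] becomes 1
p_7 = 9: count[9] becomes 1
p_8 = 1: count[1] becomes 1
p_9 = 7: count[7] becomes 2
Degrees (1 + count): deg[1]=1+1=2, deg[2]=1+1=2, deg[3]=1+1=2, deg[4]=1+1=2, deg[5]=1+0=1, deg[6]=1+0=1, deg[7]=1+2=3, deg[8]=1+1=2, deg[9]=1+1=2, deg[10]=1+0=1, deg[11]=1+1=2

Answer: 2 2 2 2 1 1 3 2 2 1 2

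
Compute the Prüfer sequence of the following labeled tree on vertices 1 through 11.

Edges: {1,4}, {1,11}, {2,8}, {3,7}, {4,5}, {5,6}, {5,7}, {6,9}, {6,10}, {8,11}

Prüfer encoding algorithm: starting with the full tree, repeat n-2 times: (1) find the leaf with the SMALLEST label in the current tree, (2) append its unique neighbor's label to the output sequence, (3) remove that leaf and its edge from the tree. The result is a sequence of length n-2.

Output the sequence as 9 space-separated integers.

Answer: 8 7 5 11 6 6 5 4 1

Derivation:
Step 1: leaves = {2,3,9,10}. Remove smallest leaf 2, emit neighbor 8.
Step 2: leaves = {3,8,9,10}. Remove smallest leaf 3, emit neighbor 7.
Step 3: leaves = {7,8,9,10}. Remove smallest leaf 7, emit neighbor 5.
Step 4: leaves = {8,9,10}. Remove smallest leaf 8, emit neighbor 11.
Step 5: leaves = {9,10,11}. Remove smallest leaf 9, emit neighbor 6.
Step 6: leaves = {10,11}. Remove smallest leaf 10, emit neighbor 6.
Step 7: leaves = {6,11}. Remove smallest leaf 6, emit neighbor 5.
Step 8: leaves = {5,11}. Remove smallest leaf 5, emit neighbor 4.
Step 9: leaves = {4,11}. Remove smallest leaf 4, emit neighbor 1.
Done: 2 vertices remain (1, 11). Sequence = [8 7 5 11 6 6 5 4 1]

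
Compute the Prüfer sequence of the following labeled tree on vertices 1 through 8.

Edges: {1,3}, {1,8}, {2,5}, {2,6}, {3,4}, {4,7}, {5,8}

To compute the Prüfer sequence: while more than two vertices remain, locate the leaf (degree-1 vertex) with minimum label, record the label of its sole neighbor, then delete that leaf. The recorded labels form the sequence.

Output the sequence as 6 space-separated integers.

Answer: 2 5 8 4 3 1

Derivation:
Step 1: leaves = {6,7}. Remove smallest leaf 6, emit neighbor 2.
Step 2: leaves = {2,7}. Remove smallest leaf 2, emit neighbor 5.
Step 3: leaves = {5,7}. Remove smallest leaf 5, emit neighbor 8.
Step 4: leaves = {7,8}. Remove smallest leaf 7, emit neighbor 4.
Step 5: leaves = {4,8}. Remove smallest leaf 4, emit neighbor 3.
Step 6: leaves = {3,8}. Remove smallest leaf 3, emit neighbor 1.
Done: 2 vertices remain (1, 8). Sequence = [2 5 8 4 3 1]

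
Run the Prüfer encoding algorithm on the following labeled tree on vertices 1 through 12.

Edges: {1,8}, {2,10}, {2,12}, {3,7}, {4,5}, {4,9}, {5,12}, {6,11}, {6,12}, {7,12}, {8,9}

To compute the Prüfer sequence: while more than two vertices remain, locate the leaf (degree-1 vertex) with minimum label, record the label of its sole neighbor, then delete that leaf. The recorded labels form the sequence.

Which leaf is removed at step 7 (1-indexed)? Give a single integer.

Answer: 5

Derivation:
Step 1: current leaves = {1,3,10,11}. Remove leaf 1 (neighbor: 8).
Step 2: current leaves = {3,8,10,11}. Remove leaf 3 (neighbor: 7).
Step 3: current leaves = {7,8,10,11}. Remove leaf 7 (neighbor: 12).
Step 4: current leaves = {8,10,11}. Remove leaf 8 (neighbor: 9).
Step 5: current leaves = {9,10,11}. Remove leaf 9 (neighbor: 4).
Step 6: current leaves = {4,10,11}. Remove leaf 4 (neighbor: 5).
Step 7: current leaves = {5,10,11}. Remove leaf 5 (neighbor: 12).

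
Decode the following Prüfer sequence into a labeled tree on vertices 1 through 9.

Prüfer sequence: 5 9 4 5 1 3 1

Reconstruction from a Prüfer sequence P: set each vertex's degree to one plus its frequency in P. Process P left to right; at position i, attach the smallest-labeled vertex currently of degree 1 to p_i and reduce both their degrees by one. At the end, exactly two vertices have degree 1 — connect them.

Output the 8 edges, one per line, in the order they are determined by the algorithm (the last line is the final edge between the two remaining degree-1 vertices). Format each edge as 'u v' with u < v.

Initial degrees: {1:3, 2:1, 3:2, 4:2, 5:3, 6:1, 7:1, 8:1, 9:2}
Step 1: smallest deg-1 vertex = 2, p_1 = 5. Add edge {2,5}. Now deg[2]=0, deg[5]=2.
Step 2: smallest deg-1 vertex = 6, p_2 = 9. Add edge {6,9}. Now deg[6]=0, deg[9]=1.
Step 3: smallest deg-1 vertex = 7, p_3 = 4. Add edge {4,7}. Now deg[7]=0, deg[4]=1.
Step 4: smallest deg-1 vertex = 4, p_4 = 5. Add edge {4,5}. Now deg[4]=0, deg[5]=1.
Step 5: smallest deg-1 vertex = 5, p_5 = 1. Add edge {1,5}. Now deg[5]=0, deg[1]=2.
Step 6: smallest deg-1 vertex = 8, p_6 = 3. Add edge {3,8}. Now deg[8]=0, deg[3]=1.
Step 7: smallest deg-1 vertex = 3, p_7 = 1. Add edge {1,3}. Now deg[3]=0, deg[1]=1.
Final: two remaining deg-1 vertices are 1, 9. Add edge {1,9}.

Answer: 2 5
6 9
4 7
4 5
1 5
3 8
1 3
1 9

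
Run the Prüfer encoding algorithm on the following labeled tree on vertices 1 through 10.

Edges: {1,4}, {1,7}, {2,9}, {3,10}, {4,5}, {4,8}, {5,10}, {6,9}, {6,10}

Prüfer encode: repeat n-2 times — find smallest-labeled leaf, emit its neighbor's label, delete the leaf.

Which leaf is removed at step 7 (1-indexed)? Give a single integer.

Step 1: current leaves = {2,3,7,8}. Remove leaf 2 (neighbor: 9).
Step 2: current leaves = {3,7,8,9}. Remove leaf 3 (neighbor: 10).
Step 3: current leaves = {7,8,9}. Remove leaf 7 (neighbor: 1).
Step 4: current leaves = {1,8,9}. Remove leaf 1 (neighbor: 4).
Step 5: current leaves = {8,9}. Remove leaf 8 (neighbor: 4).
Step 6: current leaves = {4,9}. Remove leaf 4 (neighbor: 5).
Step 7: current leaves = {5,9}. Remove leaf 5 (neighbor: 10).

Answer: 5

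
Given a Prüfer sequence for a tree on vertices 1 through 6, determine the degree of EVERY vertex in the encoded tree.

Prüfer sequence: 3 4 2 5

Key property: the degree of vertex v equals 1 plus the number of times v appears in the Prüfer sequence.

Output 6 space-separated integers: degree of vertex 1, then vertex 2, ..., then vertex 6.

Answer: 1 2 2 2 2 1

Derivation:
p_1 = 3: count[3] becomes 1
p_2 = 4: count[4] becomes 1
p_3 = 2: count[2] becomes 1
p_4 = 5: count[5] becomes 1
Degrees (1 + count): deg[1]=1+0=1, deg[2]=1+1=2, deg[3]=1+1=2, deg[4]=1+1=2, deg[5]=1+1=2, deg[6]=1+0=1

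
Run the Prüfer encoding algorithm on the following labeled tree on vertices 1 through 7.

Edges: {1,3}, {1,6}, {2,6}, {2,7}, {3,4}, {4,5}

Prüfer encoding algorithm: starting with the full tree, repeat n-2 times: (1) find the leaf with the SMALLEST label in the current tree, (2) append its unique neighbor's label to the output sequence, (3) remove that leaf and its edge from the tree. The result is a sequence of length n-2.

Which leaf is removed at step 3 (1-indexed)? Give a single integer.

Step 1: current leaves = {5,7}. Remove leaf 5 (neighbor: 4).
Step 2: current leaves = {4,7}. Remove leaf 4 (neighbor: 3).
Step 3: current leaves = {3,7}. Remove leaf 3 (neighbor: 1).

Answer: 3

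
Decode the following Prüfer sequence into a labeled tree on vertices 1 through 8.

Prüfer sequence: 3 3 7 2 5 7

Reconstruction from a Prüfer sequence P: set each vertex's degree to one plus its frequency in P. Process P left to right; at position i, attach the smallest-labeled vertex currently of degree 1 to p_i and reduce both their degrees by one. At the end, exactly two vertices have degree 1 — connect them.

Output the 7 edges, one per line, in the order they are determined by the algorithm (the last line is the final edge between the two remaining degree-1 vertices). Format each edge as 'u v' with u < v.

Initial degrees: {1:1, 2:2, 3:3, 4:1, 5:2, 6:1, 7:3, 8:1}
Step 1: smallest deg-1 vertex = 1, p_1 = 3. Add edge {1,3}. Now deg[1]=0, deg[3]=2.
Step 2: smallest deg-1 vertex = 4, p_2 = 3. Add edge {3,4}. Now deg[4]=0, deg[3]=1.
Step 3: smallest deg-1 vertex = 3, p_3 = 7. Add edge {3,7}. Now deg[3]=0, deg[7]=2.
Step 4: smallest deg-1 vertex = 6, p_4 = 2. Add edge {2,6}. Now deg[6]=0, deg[2]=1.
Step 5: smallest deg-1 vertex = 2, p_5 = 5. Add edge {2,5}. Now deg[2]=0, deg[5]=1.
Step 6: smallest deg-1 vertex = 5, p_6 = 7. Add edge {5,7}. Now deg[5]=0, deg[7]=1.
Final: two remaining deg-1 vertices are 7, 8. Add edge {7,8}.

Answer: 1 3
3 4
3 7
2 6
2 5
5 7
7 8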